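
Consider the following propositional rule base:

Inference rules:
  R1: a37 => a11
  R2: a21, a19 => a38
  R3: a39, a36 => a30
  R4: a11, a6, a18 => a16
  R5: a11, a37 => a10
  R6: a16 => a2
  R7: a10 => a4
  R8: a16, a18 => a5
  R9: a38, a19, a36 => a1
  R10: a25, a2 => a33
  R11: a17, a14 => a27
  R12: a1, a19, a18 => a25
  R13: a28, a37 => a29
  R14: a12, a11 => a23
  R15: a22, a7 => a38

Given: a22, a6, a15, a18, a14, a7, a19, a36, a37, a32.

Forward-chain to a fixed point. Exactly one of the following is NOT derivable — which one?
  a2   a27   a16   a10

Round 1: R1 [a37 => a11]; R15 [a22, a7 => a38]. New: a11, a38.
Round 2: R4 [a11, a6, a18 => a16]; R5 [a11, a37 => a10]; R9 [a38, a19, a36 => a1]. New: a16, a10, a1.
Round 3: R6 [a16 => a2]; R7 [a10 => a4]; R8 [a16, a18 => a5]; R12 [a1, a19, a18 => a25]. New: a2, a4, a5, a25.
Round 4: R10 [a25, a2 => a33]. New: a33.
Derived: a2 (round 3), a16 (round 2), a10 (round 2). a27 never appears in any round.

a27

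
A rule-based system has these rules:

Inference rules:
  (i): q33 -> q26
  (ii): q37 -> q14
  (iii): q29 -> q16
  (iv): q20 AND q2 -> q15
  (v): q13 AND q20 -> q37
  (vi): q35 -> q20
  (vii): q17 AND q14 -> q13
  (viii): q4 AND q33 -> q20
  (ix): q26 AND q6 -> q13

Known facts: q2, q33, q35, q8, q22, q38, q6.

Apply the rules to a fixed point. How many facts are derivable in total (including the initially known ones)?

Round 1: (i) [q33 -> q26]; (vi) [q35 -> q20]. Adds q26, q20.
Round 2: (iv) [q20 AND q2 -> q15]; (ix) [q26 AND q6 -> q13]. Adds q15, q13.
Round 3: (v) [q13 AND q20 -> q37]. Adds q37.
Round 4: (ii) [q37 -> q14]. Adds q14.
Closure: {q13, q14, q15, q2, q20, q22, q26, q33, q35, q37, q38, q6, q8} — 13 facts.

13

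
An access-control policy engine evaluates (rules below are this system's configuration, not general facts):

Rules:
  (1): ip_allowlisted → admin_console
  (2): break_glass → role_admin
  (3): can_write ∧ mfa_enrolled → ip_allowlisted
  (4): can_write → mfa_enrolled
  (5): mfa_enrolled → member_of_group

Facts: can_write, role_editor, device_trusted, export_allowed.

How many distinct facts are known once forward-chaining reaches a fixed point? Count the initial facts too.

Round 1 — (4), derive mfa_enrolled.
Round 2 — (3), (5), derive ip_allowlisted, member_of_group.
Round 3 — (1), derive admin_console.
Closure: {admin_console, can_write, device_trusted, export_allowed, ip_allowlisted, member_of_group, mfa_enrolled, role_editor} — 8 facts.

8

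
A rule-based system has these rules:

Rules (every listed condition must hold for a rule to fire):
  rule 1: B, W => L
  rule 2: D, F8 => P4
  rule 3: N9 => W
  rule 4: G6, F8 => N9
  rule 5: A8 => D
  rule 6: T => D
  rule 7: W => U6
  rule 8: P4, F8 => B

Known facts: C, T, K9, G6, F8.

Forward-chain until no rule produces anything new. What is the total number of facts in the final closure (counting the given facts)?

12

[1] rule 4 [G6, F8 => N9]; rule 6 [T => D]. ⇒ new: N9, D.
[2] rule 2 [D, F8 => P4]; rule 3 [N9 => W]. ⇒ new: P4, W.
[3] rule 7 [W => U6]; rule 8 [P4, F8 => B]. ⇒ new: U6, B.
[4] rule 1 [B, W => L]. ⇒ new: L.
Closure: {B, C, D, F8, G6, K9, L, N9, P4, T, U6, W} — 12 facts.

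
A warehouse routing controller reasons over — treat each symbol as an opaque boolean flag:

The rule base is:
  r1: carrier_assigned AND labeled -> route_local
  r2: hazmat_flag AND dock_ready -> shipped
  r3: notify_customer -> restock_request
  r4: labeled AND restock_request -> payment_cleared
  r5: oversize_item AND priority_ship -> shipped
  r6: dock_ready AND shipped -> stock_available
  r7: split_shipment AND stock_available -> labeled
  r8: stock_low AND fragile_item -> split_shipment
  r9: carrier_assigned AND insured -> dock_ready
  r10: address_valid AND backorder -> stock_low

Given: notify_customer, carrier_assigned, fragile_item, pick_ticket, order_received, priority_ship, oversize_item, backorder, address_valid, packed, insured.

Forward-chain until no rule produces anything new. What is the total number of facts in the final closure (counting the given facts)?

Round 1 — r3, r5, r9, r10, derive restock_request, shipped, dock_ready, stock_low.
Round 2 — r6, r8, derive stock_available, split_shipment.
Round 3 — r7, derive labeled.
Round 4 — r1, r4, derive route_local, payment_cleared.
Closure: {address_valid, backorder, carrier_assigned, dock_ready, fragile_item, insured, labeled, notify_customer, order_received, oversize_item, packed, payment_cleared, pick_ticket, priority_ship, restock_request, route_local, shipped, split_shipment, stock_available, stock_low} — 20 facts.

20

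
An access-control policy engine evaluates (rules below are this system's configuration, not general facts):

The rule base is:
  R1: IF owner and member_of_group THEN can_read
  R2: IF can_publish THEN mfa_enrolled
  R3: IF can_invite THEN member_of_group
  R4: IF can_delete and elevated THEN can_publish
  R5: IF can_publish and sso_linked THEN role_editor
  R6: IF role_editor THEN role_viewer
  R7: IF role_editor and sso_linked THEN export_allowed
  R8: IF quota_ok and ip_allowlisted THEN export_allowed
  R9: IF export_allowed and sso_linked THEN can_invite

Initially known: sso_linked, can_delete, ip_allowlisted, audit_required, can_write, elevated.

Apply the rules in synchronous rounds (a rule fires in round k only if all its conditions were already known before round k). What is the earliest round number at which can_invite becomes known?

Round 1 fires R4, giving can_publish.
Round 2 fires R2, R5, giving mfa_enrolled, role_editor.
Round 3 fires R6, R7, giving role_viewer, export_allowed.
Round 4 fires R9, giving can_invite.
can_invite first appears in round 4.

4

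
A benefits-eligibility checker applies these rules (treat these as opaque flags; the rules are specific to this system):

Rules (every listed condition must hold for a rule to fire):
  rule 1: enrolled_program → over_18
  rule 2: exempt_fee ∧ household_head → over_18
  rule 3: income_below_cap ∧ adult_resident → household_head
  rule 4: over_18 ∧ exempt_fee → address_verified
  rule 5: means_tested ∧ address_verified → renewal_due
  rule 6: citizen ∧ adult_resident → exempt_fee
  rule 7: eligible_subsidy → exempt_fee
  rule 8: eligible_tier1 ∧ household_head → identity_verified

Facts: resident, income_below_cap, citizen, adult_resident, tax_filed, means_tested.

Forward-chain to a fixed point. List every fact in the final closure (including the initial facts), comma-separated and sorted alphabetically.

address_verified, adult_resident, citizen, exempt_fee, household_head, income_below_cap, means_tested, over_18, renewal_due, resident, tax_filed

[1] rule 3 [income_below_cap ∧ adult_resident → household_head]; rule 6 [citizen ∧ adult_resident → exempt_fee]. ⇒ new: household_head, exempt_fee.
[2] rule 2 [exempt_fee ∧ household_head → over_18]. ⇒ new: over_18.
[3] rule 4 [over_18 ∧ exempt_fee → address_verified]. ⇒ new: address_verified.
[4] rule 5 [means_tested ∧ address_verified → renewal_due]. ⇒ new: renewal_due.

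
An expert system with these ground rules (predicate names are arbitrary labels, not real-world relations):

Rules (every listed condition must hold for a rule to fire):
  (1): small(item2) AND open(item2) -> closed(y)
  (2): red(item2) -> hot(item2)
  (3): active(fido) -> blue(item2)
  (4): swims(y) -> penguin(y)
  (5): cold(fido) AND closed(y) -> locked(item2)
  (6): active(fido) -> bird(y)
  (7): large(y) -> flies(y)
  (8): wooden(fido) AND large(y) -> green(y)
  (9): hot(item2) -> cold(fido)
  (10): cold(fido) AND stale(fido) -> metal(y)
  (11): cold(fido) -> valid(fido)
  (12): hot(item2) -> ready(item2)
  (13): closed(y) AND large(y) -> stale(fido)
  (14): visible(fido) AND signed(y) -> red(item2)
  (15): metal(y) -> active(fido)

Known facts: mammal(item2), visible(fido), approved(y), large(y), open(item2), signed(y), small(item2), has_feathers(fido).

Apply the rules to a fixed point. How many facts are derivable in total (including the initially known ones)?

21

Round 1: (1) [small(item2) AND open(item2) -> closed(y)]; (7) [large(y) -> flies(y)]; (14) [visible(fido) AND signed(y) -> red(item2)]. New: closed(y), flies(y), red(item2).
Round 2: (2) [red(item2) -> hot(item2)]; (13) [closed(y) AND large(y) -> stale(fido)]. New: hot(item2), stale(fido).
Round 3: (9) [hot(item2) -> cold(fido)]; (12) [hot(item2) -> ready(item2)]. New: cold(fido), ready(item2).
Round 4: (5) [cold(fido) AND closed(y) -> locked(item2)]; (10) [cold(fido) AND stale(fido) -> metal(y)]; (11) [cold(fido) -> valid(fido)]. New: locked(item2), metal(y), valid(fido).
Round 5: (15) [metal(y) -> active(fido)]. New: active(fido).
Round 6: (3) [active(fido) -> blue(item2)]; (6) [active(fido) -> bird(y)]. New: blue(item2), bird(y).
Closure: {active(fido), approved(y), bird(y), blue(item2), closed(y), cold(fido), flies(y), has_feathers(fido), hot(item2), large(y), locked(item2), mammal(item2), metal(y), open(item2), ready(item2), red(item2), signed(y), small(item2), stale(fido), valid(fido), visible(fido)} — 21 facts.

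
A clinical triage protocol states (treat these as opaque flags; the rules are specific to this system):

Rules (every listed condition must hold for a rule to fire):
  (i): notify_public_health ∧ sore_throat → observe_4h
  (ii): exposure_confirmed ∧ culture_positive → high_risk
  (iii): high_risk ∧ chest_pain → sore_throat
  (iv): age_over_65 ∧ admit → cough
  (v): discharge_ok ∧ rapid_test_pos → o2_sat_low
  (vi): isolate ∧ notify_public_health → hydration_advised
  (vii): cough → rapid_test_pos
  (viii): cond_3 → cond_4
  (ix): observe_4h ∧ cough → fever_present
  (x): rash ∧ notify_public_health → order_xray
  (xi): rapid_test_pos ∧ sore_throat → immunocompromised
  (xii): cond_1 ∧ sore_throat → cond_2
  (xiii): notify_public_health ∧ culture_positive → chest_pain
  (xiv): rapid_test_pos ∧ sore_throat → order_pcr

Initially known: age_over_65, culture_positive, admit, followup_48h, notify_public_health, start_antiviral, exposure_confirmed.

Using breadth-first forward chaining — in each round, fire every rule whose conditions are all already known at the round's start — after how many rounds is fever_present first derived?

Round 1: (ii) [exposure_confirmed ∧ culture_positive → high_risk]; (iv) [age_over_65 ∧ admit → cough]; (xiii) [notify_public_health ∧ culture_positive → chest_pain]. New: high_risk, cough, chest_pain.
Round 2: (iii) [high_risk ∧ chest_pain → sore_throat]; (vii) [cough → rapid_test_pos]. New: sore_throat, rapid_test_pos.
Round 3: (i) [notify_public_health ∧ sore_throat → observe_4h]; (xi) [rapid_test_pos ∧ sore_throat → immunocompromised]; (xiv) [rapid_test_pos ∧ sore_throat → order_pcr]. New: observe_4h, immunocompromised, order_pcr.
Round 4: (ix) [observe_4h ∧ cough → fever_present]. New: fever_present.
fever_present first appears in round 4.

4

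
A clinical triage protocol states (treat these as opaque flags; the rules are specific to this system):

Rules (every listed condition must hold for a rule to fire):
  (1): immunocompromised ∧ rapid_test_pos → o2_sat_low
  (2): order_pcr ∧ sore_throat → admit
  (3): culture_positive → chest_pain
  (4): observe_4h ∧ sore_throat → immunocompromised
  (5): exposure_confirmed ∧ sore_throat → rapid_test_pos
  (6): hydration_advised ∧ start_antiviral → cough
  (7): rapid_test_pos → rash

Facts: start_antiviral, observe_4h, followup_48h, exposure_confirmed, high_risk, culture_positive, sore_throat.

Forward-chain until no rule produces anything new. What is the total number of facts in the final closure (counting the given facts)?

12

Round 1: (3) [culture_positive → chest_pain]; (4) [observe_4h ∧ sore_throat → immunocompromised]; (5) [exposure_confirmed ∧ sore_throat → rapid_test_pos]. New: chest_pain, immunocompromised, rapid_test_pos.
Round 2: (1) [immunocompromised ∧ rapid_test_pos → o2_sat_low]; (7) [rapid_test_pos → rash]. New: o2_sat_low, rash.
Closure: {chest_pain, culture_positive, exposure_confirmed, followup_48h, high_risk, immunocompromised, o2_sat_low, observe_4h, rapid_test_pos, rash, sore_throat, start_antiviral} — 12 facts.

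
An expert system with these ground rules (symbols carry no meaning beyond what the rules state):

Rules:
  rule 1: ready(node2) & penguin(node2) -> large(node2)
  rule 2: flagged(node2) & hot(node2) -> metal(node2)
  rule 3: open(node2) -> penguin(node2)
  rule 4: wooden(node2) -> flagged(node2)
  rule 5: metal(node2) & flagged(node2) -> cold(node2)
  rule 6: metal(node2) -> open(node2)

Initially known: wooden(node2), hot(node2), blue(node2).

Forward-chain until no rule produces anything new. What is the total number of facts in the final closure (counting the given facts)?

Round 1 fires rule 4, giving flagged(node2).
Round 2 fires rule 2, giving metal(node2).
Round 3 fires rule 5, rule 6, giving cold(node2), open(node2).
Round 4 fires rule 3, giving penguin(node2).
Closure: {blue(node2), cold(node2), flagged(node2), hot(node2), metal(node2), open(node2), penguin(node2), wooden(node2)} — 8 facts.

8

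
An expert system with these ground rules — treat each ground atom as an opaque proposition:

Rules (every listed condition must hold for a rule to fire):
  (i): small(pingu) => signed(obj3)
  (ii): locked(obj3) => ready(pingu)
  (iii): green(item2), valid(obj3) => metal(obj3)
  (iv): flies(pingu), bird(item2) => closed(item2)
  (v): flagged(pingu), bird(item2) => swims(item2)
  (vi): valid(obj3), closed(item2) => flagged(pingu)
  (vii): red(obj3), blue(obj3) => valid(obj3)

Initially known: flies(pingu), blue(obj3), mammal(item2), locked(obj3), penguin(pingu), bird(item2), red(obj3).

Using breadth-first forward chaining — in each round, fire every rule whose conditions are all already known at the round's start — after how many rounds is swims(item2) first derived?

3

[1] (ii) [locked(obj3) => ready(pingu)]; (iv) [flies(pingu), bird(item2) => closed(item2)]; (vii) [red(obj3), blue(obj3) => valid(obj3)]. ⇒ new: ready(pingu), closed(item2), valid(obj3).
[2] (vi) [valid(obj3), closed(item2) => flagged(pingu)]. ⇒ new: flagged(pingu).
[3] (v) [flagged(pingu), bird(item2) => swims(item2)]. ⇒ new: swims(item2).
swims(item2) first appears in round 3.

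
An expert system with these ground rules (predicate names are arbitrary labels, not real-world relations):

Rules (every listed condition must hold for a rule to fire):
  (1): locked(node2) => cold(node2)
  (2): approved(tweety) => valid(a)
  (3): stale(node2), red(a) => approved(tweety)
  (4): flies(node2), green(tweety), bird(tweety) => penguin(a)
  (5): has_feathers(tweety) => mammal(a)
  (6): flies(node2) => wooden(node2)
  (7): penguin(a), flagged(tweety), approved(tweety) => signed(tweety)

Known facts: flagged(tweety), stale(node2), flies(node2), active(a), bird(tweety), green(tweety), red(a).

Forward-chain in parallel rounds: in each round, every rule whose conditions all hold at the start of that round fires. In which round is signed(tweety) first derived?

Round 1: (3) [stale(node2), red(a) => approved(tweety)]; (4) [flies(node2), green(tweety), bird(tweety) => penguin(a)]; (6) [flies(node2) => wooden(node2)]. New: approved(tweety), penguin(a), wooden(node2).
Round 2: (2) [approved(tweety) => valid(a)]; (7) [penguin(a), flagged(tweety), approved(tweety) => signed(tweety)]. New: valid(a), signed(tweety).
signed(tweety) first appears in round 2.

2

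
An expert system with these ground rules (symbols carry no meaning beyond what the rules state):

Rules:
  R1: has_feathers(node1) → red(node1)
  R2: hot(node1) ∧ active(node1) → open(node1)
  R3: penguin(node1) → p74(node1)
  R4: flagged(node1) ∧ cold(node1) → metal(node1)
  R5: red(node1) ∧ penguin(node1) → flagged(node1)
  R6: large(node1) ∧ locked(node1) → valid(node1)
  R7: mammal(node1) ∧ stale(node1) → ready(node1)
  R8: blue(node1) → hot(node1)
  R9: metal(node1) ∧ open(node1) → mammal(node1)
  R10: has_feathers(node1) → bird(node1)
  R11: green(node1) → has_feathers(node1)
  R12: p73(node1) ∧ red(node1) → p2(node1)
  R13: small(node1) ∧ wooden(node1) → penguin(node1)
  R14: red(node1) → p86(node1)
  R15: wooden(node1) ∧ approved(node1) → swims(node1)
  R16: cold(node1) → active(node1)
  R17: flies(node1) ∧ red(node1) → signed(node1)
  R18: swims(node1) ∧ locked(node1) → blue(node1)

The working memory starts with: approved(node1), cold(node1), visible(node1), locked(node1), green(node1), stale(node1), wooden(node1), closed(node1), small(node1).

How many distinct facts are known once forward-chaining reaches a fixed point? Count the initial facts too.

24

Round 1 — R11, R13, R15, R16, derive has_feathers(node1), penguin(node1), swims(node1), active(node1).
Round 2 — R1, R3, R10, R18, derive red(node1), p74(node1), bird(node1), blue(node1).
Round 3 — R5, R8, R14, derive flagged(node1), hot(node1), p86(node1).
Round 4 — R2, R4, derive open(node1), metal(node1).
Round 5 — R9, derive mammal(node1).
Round 6 — R7, derive ready(node1).
Closure: {active(node1), approved(node1), bird(node1), blue(node1), closed(node1), cold(node1), flagged(node1), green(node1), has_feathers(node1), hot(node1), locked(node1), mammal(node1), metal(node1), open(node1), p74(node1), p86(node1), penguin(node1), ready(node1), red(node1), small(node1), stale(node1), swims(node1), visible(node1), wooden(node1)} — 24 facts.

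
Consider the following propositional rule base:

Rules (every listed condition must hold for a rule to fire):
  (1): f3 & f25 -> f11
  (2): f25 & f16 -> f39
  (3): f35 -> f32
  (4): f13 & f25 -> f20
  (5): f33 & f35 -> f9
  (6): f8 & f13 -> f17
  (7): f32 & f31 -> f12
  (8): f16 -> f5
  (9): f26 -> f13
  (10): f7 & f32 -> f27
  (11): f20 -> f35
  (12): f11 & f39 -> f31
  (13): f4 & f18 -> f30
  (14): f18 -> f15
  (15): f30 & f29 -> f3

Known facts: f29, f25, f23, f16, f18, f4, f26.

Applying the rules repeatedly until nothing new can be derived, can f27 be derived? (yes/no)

no

Round 1: (2) [f25 & f16 -> f39]; (8) [f16 -> f5]; (9) [f26 -> f13]; (13) [f4 & f18 -> f30]; (14) [f18 -> f15]. New: f39, f5, f13, f30, f15.
Round 2: (4) [f13 & f25 -> f20]; (15) [f30 & f29 -> f3]. New: f20, f3.
Round 3: (1) [f3 & f25 -> f11]; (11) [f20 -> f35]. New: f11, f35.
Round 4: (3) [f35 -> f32]; (12) [f11 & f39 -> f31]. New: f32, f31.
Round 5: (7) [f32 & f31 -> f12]. New: f12.
Fixed point reached. f27 is concluded only by (10); (10) needs f7 (never derived).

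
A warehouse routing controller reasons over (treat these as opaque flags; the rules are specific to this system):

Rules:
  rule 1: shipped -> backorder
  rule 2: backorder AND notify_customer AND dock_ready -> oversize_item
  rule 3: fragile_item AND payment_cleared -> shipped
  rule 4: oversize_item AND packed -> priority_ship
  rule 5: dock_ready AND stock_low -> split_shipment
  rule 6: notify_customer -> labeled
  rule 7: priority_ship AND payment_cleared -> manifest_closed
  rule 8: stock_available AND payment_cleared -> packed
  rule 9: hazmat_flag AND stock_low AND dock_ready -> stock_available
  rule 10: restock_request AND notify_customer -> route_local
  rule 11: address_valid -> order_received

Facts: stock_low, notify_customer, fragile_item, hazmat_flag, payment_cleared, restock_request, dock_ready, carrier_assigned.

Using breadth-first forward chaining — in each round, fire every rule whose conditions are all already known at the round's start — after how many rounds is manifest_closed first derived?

5

Round 1 — rule 3, rule 5, rule 6, rule 9, rule 10, derive shipped, split_shipment, labeled, stock_available, route_local.
Round 2 — rule 1, rule 8, derive backorder, packed.
Round 3 — rule 2, derive oversize_item.
Round 4 — rule 4, derive priority_ship.
Round 5 — rule 7, derive manifest_closed.
manifest_closed first appears in round 5.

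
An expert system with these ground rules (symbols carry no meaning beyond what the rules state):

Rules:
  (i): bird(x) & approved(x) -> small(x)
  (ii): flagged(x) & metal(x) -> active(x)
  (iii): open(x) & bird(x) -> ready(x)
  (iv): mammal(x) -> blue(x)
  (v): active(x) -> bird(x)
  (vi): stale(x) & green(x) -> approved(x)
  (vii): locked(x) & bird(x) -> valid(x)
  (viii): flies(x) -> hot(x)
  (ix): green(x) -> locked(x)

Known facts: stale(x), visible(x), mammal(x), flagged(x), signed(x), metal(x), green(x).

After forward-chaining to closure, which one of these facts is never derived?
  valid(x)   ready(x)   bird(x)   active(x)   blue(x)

[1] (ii) [flagged(x) & metal(x) -> active(x)]; (iv) [mammal(x) -> blue(x)]; (vi) [stale(x) & green(x) -> approved(x)]; (ix) [green(x) -> locked(x)]. ⇒ new: active(x), blue(x), approved(x), locked(x).
[2] (v) [active(x) -> bird(x)]. ⇒ new: bird(x).
[3] (i) [bird(x) & approved(x) -> small(x)]; (vii) [locked(x) & bird(x) -> valid(x)]. ⇒ new: small(x), valid(x).
Derived: valid(x) (round 3), active(x) (round 1), bird(x) (round 2), blue(x) (round 1). ready(x) never appears in any round.

ready(x)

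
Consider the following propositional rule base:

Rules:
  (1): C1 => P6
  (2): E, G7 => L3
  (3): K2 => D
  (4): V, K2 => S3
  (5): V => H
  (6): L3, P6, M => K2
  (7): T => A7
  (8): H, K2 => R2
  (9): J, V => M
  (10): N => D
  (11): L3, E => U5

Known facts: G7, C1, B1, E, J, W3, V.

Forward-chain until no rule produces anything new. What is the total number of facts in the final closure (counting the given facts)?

16

[1] (1) [C1 => P6]; (2) [E, G7 => L3]; (5) [V => H]; (9) [J, V => M]. ⇒ new: P6, L3, H, M.
[2] (6) [L3, P6, M => K2]; (11) [L3, E => U5]. ⇒ new: K2, U5.
[3] (3) [K2 => D]; (4) [V, K2 => S3]; (8) [H, K2 => R2]. ⇒ new: D, S3, R2.
Closure: {B1, C1, D, E, G7, H, J, K2, L3, M, P6, R2, S3, U5, V, W3} — 16 facts.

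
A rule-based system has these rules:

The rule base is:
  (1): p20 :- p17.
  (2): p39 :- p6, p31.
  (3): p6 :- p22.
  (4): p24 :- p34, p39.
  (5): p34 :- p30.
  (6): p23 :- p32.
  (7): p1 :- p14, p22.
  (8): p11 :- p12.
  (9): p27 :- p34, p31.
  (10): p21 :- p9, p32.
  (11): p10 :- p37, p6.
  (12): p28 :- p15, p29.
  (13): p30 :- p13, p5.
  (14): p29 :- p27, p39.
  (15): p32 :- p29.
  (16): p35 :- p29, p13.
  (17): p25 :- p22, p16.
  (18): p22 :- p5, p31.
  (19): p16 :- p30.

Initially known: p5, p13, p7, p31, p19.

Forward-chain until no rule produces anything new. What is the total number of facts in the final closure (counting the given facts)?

18

Round 1: (13) [p30 :- p13, p5.]; (18) [p22 :- p5, p31.]. New: p30, p22.
Round 2: (3) [p6 :- p22.]; (5) [p34 :- p30.]; (19) [p16 :- p30.]. New: p6, p34, p16.
Round 3: (2) [p39 :- p6, p31.]; (9) [p27 :- p34, p31.]; (17) [p25 :- p22, p16.]. New: p39, p27, p25.
Round 4: (4) [p24 :- p34, p39.]; (14) [p29 :- p27, p39.]. New: p24, p29.
Round 5: (15) [p32 :- p29.]; (16) [p35 :- p29, p13.]. New: p32, p35.
Round 6: (6) [p23 :- p32.]. New: p23.
Closure: {p13, p16, p19, p22, p23, p24, p25, p27, p29, p30, p31, p32, p34, p35, p39, p5, p6, p7} — 18 facts.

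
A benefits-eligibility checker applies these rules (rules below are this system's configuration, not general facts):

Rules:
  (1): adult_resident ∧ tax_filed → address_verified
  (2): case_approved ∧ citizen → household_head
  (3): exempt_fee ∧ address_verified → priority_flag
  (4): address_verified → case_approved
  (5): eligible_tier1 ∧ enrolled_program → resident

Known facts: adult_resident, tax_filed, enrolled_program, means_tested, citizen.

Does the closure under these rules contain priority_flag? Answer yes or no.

Round 1 — (1), derive address_verified.
Round 2 — (4), derive case_approved.
Round 3 — (2), derive household_head.
Fixed point reached. priority_flag is concluded only by (3); (3) needs exempt_fee (never derived).

no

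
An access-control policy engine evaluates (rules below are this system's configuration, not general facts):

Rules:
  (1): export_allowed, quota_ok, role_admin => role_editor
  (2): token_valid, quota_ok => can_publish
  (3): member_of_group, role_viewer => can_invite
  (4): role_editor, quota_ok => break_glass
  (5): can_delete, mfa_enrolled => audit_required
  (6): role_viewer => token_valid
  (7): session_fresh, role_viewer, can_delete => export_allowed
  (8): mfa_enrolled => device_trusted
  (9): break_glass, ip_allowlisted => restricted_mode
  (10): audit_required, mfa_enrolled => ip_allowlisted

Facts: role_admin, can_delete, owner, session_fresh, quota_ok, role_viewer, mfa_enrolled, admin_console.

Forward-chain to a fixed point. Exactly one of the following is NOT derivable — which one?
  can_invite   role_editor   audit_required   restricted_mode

Round 1 fires (5), (6), (7), (8), giving audit_required, token_valid, export_allowed, device_trusted.
Round 2 fires (1), (2), (10), giving role_editor, can_publish, ip_allowlisted.
Round 3 fires (4), giving break_glass.
Round 4 fires (9), giving restricted_mode.
Derived: audit_required (round 1), restricted_mode (round 4), role_editor (round 2). can_invite never appears in any round.

can_invite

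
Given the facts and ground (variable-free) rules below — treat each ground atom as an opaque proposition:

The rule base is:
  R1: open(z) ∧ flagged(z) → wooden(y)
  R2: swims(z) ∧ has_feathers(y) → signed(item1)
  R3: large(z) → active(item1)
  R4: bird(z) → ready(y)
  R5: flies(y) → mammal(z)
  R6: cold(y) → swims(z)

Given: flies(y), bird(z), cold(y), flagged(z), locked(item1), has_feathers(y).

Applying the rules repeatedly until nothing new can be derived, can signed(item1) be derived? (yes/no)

Round 1: R4 [bird(z) → ready(y)]; R5 [flies(y) → mammal(z)]; R6 [cold(y) → swims(z)]. Adds ready(y), mammal(z), swims(z).
Round 2: R2 [swims(z) ∧ has_feathers(y) → signed(item1)]. Adds signed(item1).
signed(item1) appears in round 2, so it is derivable.

yes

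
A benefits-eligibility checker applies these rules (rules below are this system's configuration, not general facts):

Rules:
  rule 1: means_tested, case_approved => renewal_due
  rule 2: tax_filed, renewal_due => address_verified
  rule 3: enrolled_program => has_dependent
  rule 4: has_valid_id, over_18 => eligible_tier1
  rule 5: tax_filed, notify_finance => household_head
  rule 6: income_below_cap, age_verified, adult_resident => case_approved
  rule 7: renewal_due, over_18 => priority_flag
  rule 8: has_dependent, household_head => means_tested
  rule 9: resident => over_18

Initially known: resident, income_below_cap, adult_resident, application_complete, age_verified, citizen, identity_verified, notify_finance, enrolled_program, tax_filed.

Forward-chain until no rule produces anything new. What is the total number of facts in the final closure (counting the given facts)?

18

Round 1: rule 3 [enrolled_program => has_dependent]; rule 5 [tax_filed, notify_finance => household_head]; rule 6 [income_below_cap, age_verified, adult_resident => case_approved]; rule 9 [resident => over_18]. Adds has_dependent, household_head, case_approved, over_18.
Round 2: rule 8 [has_dependent, household_head => means_tested]. Adds means_tested.
Round 3: rule 1 [means_tested, case_approved => renewal_due]. Adds renewal_due.
Round 4: rule 2 [tax_filed, renewal_due => address_verified]; rule 7 [renewal_due, over_18 => priority_flag]. Adds address_verified, priority_flag.
Closure: {address_verified, adult_resident, age_verified, application_complete, case_approved, citizen, enrolled_program, has_dependent, household_head, identity_verified, income_below_cap, means_tested, notify_finance, over_18, priority_flag, renewal_due, resident, tax_filed} — 18 facts.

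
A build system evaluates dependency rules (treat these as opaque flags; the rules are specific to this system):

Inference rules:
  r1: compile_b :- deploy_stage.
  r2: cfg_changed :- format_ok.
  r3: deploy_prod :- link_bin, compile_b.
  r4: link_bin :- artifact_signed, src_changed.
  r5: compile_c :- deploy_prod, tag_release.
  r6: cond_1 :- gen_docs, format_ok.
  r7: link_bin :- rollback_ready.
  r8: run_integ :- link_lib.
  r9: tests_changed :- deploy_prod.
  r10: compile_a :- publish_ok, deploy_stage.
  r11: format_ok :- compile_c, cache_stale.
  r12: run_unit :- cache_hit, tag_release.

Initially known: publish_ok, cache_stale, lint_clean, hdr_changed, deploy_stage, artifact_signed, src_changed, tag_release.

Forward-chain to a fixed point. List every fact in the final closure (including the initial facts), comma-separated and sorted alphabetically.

Round 1 fires r1, r4, r10, giving compile_b, link_bin, compile_a.
Round 2 fires r3, giving deploy_prod.
Round 3 fires r5, r9, giving compile_c, tests_changed.
Round 4 fires r11, giving format_ok.
Round 5 fires r2, giving cfg_changed.

artifact_signed, cache_stale, cfg_changed, compile_a, compile_b, compile_c, deploy_prod, deploy_stage, format_ok, hdr_changed, link_bin, lint_clean, publish_ok, src_changed, tag_release, tests_changed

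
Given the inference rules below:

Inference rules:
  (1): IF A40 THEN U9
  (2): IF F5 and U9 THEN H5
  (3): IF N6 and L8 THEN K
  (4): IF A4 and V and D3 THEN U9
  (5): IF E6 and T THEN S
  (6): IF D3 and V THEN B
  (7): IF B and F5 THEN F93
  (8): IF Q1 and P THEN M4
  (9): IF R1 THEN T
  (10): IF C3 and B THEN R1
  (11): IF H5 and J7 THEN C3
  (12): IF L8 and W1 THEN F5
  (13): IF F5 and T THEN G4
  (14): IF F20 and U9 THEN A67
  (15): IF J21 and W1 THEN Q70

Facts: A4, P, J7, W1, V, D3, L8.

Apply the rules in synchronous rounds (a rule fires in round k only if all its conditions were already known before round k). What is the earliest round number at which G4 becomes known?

Round 1 — (4), (6), (12), derive U9, B, F5.
Round 2 — (2), (7), derive H5, F93.
Round 3 — (11), derive C3.
Round 4 — (10), derive R1.
Round 5 — (9), derive T.
Round 6 — (13), derive G4.
G4 first appears in round 6.

6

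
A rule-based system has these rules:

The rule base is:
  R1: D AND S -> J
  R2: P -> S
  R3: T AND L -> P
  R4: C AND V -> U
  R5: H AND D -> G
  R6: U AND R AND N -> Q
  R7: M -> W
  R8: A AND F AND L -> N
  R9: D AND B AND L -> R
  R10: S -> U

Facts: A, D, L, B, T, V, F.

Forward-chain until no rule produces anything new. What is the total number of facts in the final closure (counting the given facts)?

[1] R3 [T AND L -> P]; R8 [A AND F AND L -> N]; R9 [D AND B AND L -> R]. ⇒ new: P, N, R.
[2] R2 [P -> S]. ⇒ new: S.
[3] R1 [D AND S -> J]; R10 [S -> U]. ⇒ new: J, U.
[4] R6 [U AND R AND N -> Q]. ⇒ new: Q.
Closure: {A, B, D, F, J, L, N, P, Q, R, S, T, U, V} — 14 facts.

14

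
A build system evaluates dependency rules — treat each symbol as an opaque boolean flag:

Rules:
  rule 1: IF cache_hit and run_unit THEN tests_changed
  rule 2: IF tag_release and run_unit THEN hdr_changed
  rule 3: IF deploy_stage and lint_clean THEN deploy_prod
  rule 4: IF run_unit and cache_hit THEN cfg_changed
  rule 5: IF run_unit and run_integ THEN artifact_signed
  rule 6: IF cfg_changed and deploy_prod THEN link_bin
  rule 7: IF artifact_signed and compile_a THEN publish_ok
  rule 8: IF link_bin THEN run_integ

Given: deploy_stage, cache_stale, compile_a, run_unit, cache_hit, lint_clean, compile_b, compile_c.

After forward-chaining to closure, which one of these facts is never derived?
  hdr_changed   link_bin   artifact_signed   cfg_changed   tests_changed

hdr_changed

Round 1 — rule 1, rule 3, rule 4, derive tests_changed, deploy_prod, cfg_changed.
Round 2 — rule 6, derive link_bin.
Round 3 — rule 8, derive run_integ.
Round 4 — rule 5, derive artifact_signed.
Round 5 — rule 7, derive publish_ok.
Derived: tests_changed (round 1), link_bin (round 2), cfg_changed (round 1), artifact_signed (round 4). hdr_changed never appears in any round.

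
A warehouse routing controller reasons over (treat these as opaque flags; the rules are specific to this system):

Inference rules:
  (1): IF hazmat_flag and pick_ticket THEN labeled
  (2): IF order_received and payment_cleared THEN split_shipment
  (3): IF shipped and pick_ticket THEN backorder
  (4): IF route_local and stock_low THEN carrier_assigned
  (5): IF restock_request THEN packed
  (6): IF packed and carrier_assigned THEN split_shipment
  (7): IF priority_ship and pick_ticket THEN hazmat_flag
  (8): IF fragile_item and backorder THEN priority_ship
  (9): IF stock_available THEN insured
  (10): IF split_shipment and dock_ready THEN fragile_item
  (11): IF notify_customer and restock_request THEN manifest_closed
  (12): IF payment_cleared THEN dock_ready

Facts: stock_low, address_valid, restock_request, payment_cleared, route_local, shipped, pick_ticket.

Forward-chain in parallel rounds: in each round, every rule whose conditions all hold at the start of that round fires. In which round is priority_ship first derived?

4

[1] (3) [IF shipped and pick_ticket THEN backorder]; (4) [IF route_local and stock_low THEN carrier_assigned]; (5) [IF restock_request THEN packed]; (12) [IF payment_cleared THEN dock_ready]. ⇒ new: backorder, carrier_assigned, packed, dock_ready.
[2] (6) [IF packed and carrier_assigned THEN split_shipment]. ⇒ new: split_shipment.
[3] (10) [IF split_shipment and dock_ready THEN fragile_item]. ⇒ new: fragile_item.
[4] (8) [IF fragile_item and backorder THEN priority_ship]. ⇒ new: priority_ship.
priority_ship first appears in round 4.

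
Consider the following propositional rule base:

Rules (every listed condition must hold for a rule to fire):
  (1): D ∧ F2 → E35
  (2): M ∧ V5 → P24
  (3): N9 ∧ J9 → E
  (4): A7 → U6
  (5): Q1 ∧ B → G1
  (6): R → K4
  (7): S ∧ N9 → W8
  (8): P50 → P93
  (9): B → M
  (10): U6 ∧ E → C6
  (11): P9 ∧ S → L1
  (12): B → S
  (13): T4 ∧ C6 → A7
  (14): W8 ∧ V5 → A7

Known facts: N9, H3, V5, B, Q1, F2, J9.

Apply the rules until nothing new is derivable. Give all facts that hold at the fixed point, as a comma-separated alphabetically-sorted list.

A7, B, C6, E, F2, G1, H3, J9, M, N9, P24, Q1, S, U6, V5, W8

[1] (3) [N9 ∧ J9 → E]; (5) [Q1 ∧ B → G1]; (9) [B → M]; (12) [B → S]. ⇒ new: E, G1, M, S.
[2] (2) [M ∧ V5 → P24]; (7) [S ∧ N9 → W8]. ⇒ new: P24, W8.
[3] (14) [W8 ∧ V5 → A7]. ⇒ new: A7.
[4] (4) [A7 → U6]. ⇒ new: U6.
[5] (10) [U6 ∧ E → C6]. ⇒ new: C6.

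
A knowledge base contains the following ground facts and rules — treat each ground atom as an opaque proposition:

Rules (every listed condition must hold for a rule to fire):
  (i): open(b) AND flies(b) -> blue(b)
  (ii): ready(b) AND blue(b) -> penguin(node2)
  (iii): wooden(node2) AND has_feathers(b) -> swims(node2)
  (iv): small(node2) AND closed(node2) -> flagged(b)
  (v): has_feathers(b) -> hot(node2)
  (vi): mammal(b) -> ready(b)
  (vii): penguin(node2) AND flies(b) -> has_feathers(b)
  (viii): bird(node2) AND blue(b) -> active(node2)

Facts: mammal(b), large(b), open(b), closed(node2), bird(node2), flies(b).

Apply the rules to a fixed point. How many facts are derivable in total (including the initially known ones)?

12

Round 1 — (i), (vi), derive blue(b), ready(b).
Round 2 — (ii), (viii), derive penguin(node2), active(node2).
Round 3 — (vii), derive has_feathers(b).
Round 4 — (v), derive hot(node2).
Closure: {active(node2), bird(node2), blue(b), closed(node2), flies(b), has_feathers(b), hot(node2), large(b), mammal(b), open(b), penguin(node2), ready(b)} — 12 facts.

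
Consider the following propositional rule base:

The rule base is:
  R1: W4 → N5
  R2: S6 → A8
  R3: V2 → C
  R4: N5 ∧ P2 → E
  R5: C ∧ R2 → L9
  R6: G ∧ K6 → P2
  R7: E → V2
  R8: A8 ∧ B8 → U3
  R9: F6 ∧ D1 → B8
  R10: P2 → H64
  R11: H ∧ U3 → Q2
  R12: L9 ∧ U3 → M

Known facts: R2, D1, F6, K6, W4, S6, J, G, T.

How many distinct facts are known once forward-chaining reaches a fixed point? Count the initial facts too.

[1] R1 [W4 → N5]; R2 [S6 → A8]; R6 [G ∧ K6 → P2]; R9 [F6 ∧ D1 → B8]. ⇒ new: N5, A8, P2, B8.
[2] R4 [N5 ∧ P2 → E]; R8 [A8 ∧ B8 → U3]; R10 [P2 → H64]. ⇒ new: E, U3, H64.
[3] R7 [E → V2]. ⇒ new: V2.
[4] R3 [V2 → C]. ⇒ new: C.
[5] R5 [C ∧ R2 → L9]. ⇒ new: L9.
[6] R12 [L9 ∧ U3 → M]. ⇒ new: M.
Closure: {A8, B8, C, D1, E, F6, G, H64, J, K6, L9, M, N5, P2, R2, S6, T, U3, V2, W4} — 20 facts.

20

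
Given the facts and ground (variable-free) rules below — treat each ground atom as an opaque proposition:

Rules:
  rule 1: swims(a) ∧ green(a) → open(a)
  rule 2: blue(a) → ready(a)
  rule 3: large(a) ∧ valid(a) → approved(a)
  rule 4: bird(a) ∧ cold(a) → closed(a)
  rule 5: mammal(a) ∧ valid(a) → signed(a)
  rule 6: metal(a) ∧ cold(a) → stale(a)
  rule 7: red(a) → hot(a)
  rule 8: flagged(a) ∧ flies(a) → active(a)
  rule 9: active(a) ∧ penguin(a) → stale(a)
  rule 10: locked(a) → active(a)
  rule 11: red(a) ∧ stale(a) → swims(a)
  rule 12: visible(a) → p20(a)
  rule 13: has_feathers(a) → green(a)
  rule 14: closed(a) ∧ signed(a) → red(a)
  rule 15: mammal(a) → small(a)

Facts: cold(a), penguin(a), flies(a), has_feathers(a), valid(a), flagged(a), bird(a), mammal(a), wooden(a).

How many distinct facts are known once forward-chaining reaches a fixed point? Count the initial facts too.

19

Round 1 — rule 4, rule 5, rule 8, rule 13, rule 15, derive closed(a), signed(a), active(a), green(a), small(a).
Round 2 — rule 9, rule 14, derive stale(a), red(a).
Round 3 — rule 7, rule 11, derive hot(a), swims(a).
Round 4 — rule 1, derive open(a).
Closure: {active(a), bird(a), closed(a), cold(a), flagged(a), flies(a), green(a), has_feathers(a), hot(a), mammal(a), open(a), penguin(a), red(a), signed(a), small(a), stale(a), swims(a), valid(a), wooden(a)} — 19 facts.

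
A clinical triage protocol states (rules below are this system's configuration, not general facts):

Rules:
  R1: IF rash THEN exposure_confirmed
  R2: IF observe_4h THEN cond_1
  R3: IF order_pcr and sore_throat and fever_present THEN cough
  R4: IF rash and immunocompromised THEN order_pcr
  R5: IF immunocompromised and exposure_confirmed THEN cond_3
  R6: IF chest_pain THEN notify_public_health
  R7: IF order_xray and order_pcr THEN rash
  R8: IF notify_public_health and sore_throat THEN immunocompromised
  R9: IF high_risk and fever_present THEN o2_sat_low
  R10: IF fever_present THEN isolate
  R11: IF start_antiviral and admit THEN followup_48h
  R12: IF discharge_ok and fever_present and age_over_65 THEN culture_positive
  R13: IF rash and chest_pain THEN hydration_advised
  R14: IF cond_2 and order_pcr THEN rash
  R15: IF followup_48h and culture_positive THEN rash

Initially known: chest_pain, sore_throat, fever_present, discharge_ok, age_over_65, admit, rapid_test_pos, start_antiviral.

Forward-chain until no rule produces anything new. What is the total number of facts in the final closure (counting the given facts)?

Round 1 fires R6, R10, R11, R12, giving notify_public_health, isolate, followup_48h, culture_positive.
Round 2 fires R8, R15, giving immunocompromised, rash.
Round 3 fires R1, R4, R13, giving exposure_confirmed, order_pcr, hydration_advised.
Round 4 fires R3, R5, giving cough, cond_3.
Closure: {admit, age_over_65, chest_pain, cond_3, cough, culture_positive, discharge_ok, exposure_confirmed, fever_present, followup_48h, hydration_advised, immunocompromised, isolate, notify_public_health, order_pcr, rapid_test_pos, rash, sore_throat, start_antiviral} — 19 facts.

19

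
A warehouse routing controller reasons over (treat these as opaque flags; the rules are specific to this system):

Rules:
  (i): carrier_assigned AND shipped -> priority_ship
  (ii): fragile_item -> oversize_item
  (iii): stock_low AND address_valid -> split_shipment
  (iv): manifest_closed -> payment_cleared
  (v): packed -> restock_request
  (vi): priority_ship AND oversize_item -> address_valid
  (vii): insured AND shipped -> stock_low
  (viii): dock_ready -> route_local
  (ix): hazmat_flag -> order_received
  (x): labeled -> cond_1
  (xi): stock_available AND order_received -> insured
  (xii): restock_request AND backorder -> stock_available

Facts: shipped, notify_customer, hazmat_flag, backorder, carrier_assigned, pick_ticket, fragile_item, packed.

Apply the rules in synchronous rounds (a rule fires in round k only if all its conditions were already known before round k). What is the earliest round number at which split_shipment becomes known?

Round 1 fires (i), (ii), (v), (ix), giving priority_ship, oversize_item, restock_request, order_received.
Round 2 fires (vi), (xii), giving address_valid, stock_available.
Round 3 fires (xi), giving insured.
Round 4 fires (vii), giving stock_low.
Round 5 fires (iii), giving split_shipment.
split_shipment first appears in round 5.

5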